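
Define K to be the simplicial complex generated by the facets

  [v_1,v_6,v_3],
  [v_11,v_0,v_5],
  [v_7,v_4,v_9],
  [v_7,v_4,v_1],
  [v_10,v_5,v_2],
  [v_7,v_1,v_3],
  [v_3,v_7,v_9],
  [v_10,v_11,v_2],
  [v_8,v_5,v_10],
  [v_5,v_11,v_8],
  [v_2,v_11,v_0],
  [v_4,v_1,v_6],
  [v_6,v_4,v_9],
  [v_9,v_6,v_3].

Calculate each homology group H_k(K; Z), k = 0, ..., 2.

K has 12 vertices, 24 edges, 14 triangles.
rank ∂_0 = 0, rank ∂_1 = 10 ⇒ b_0 = 12 − 0 − 10 = 2; all invariant factors of ∂_1 are 1 so no torsion. So H_0 = Z^2.
rank ∂_1 = 10, rank ∂_2 = 13 ⇒ b_1 = 24 − 10 − 13 = 1; all invariant factors of ∂_2 are 1 so no torsion. So H_1 = Z.
rank ∂_2 = 13, rank ∂_3 = 0 ⇒ b_2 = 14 − 13 − 0 = 1. So H_2 = Z.

H_0 = Z^2,  H_1 = Z,  H_2 = Z.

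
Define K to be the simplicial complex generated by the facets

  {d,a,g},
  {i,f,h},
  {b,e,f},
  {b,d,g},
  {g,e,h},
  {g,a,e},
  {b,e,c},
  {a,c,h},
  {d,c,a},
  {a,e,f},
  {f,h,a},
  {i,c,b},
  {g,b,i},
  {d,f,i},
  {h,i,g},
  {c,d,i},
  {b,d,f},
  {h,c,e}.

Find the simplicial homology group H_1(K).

K has 9 vertices, 27 edges, 18 triangles.
rank ∂_1 = 8, rank ∂_2 = 18 ⇒ b_1 = 27 − 8 − 18 = 1; ∂_2 has invariant factor(s) [2] giving torsion. So H_1 = Z ⊕ Z/2.

H_1 ≅ Z ⊕ Z/2.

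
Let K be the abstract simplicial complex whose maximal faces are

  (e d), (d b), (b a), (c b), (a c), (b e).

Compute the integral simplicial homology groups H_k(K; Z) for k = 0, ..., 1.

Order the vertices as a < b < c < d < e. Listing each simplex with vertices in this order, K has dimension 1 with simplices:

  0-simplices (5): a, b, c, d, e
  1-simplices (6): ab, ac, bc, bd, be, de

giving chain groups C_0 ≅ Z^5, C_1 ≅ Z^6.

Boundary ∂_1: C_1 → C_0 maps an edge to its endpoints' difference, ∂[p,q] = q − p.
As a 5×6 matrix over Z this has rank 4, with invariant factors (1,1,1,1).

Computing H_k = (kernel of ∂_k) / (image of ∂_{k+1}):

  H_0: rank C_0 − rank ∂_1 = 5 − 4 = 1, and the invariant factors of ∂_1 are all 1, so H_0 = Z.
  H_1: rank ker ∂_1 − rank ∂_2 = (6 − 4) − 0 = 2, and there is no ∂_2, so H_1 = Z^2.

As a check, the Euler characteristic is 5 − 6 = -1, which agrees with 1 − 2 = -1.
(K is a triangulation of a wedge of 2 circles.)

H_0 = Z,  H_1 = Z^2.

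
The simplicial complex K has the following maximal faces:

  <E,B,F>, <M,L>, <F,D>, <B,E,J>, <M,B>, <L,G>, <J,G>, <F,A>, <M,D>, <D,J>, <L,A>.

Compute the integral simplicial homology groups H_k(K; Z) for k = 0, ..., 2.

H_0 = Z,  H_1 = Z^4,  H_2 = 0.

Order the vertices as A < B < D < E < F < G < J < L < M. Listing each simplex with vertices in this order, K has dimension 2 with simplices:

  0-simplices (9): A, B, D, E, F, G, J, L, M
  1-simplices (14): AF, AL, BE, BF, BJ, BM, DF, DJ, DM, EF, EJ, GJ, GL, LM
  2-simplices (2): BEF, BEJ

Hence C_0 ≅ Z^9, C_1 ≅ Z^14, C_2 ≅ Z^2.

∂_1: C_1 → C_0 is given by ∂[p,q] = [q] − [p].
The resulting 9×14 matrix has rank 8, and its Smith normal form has invariant factors (1,1,1,1,1,1,1,1).

∂_2: C_2 → C_1 sends each 2-simplex [p,q,r] to [q,r] − [p,r] + [p,q]. For instance
  ∂BEJ = EJ − BJ + BE,
  ∂BEF = EF − BF + BE.
As a 14×2 matrix over Z this has rank 2, with invariant factors (1,1).

Now H_k = ker ∂_k / im ∂_{k+1}, so:

  H_0: rank C_0 − rank ∂_1 = 9 − 8 = 1, and the invariant factors of ∂_1 are all 1, so H_0 = Z.
  H_1: rank ker ∂_1 − rank ∂_2 = (14 − 8) − 2 = 4, and the invariant factors of ∂_2 are all 1, so H_1 = Z^4.
  H_2: rank ker ∂_2 − rank ∂_3 = (2 − 2) − 0 = 0, and there is no ∂_3, so H_2 = 0.

As a check, the Euler characteristic is 9 − 14 + 2 = -3, which agrees with 1 − 4 + 0 = -3.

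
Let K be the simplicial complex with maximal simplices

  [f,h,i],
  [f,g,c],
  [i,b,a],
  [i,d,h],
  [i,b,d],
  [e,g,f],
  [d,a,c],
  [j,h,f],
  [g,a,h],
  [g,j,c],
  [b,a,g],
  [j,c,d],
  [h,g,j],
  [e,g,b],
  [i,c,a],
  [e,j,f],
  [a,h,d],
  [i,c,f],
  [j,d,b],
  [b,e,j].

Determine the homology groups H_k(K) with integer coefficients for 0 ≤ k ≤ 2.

H_0 ≅ Z,  H_1 ≅ Z ⊕ Z/2Z,  H_2 = 0.

Fix the vertex order a < b < c < d < e < f < g < h < i < j and write every simplex with vertices in increasing order. Then dim K = 2 and the simplices of K are:

  0-simplices (10): a, b, c, d, e, f, g, h, i, j
  1-simplices (30): ab, ac, ad, ag, ah, ai, bd, be, bg, bi, bj, cd, cf, cg, ci, cj, dh, di, dj, ef, eg, ej, fg, fh, fi, fj, gh, gj, hi, hj
  2-simplices (20): abg, abi, acd, aci, adh, agh, bdi, bdj, beg, bej, cdj, cfg, cfi, cgj, dhi, efg, efj, fhi, fhj, ghj

so the chain groups are C_0 ≅ Z^10, C_1 ≅ Z^30, C_2 ≅ Z^20.

Boundary ∂_1: C_1 → C_0 is given by ∂[p,q] = [q] − [p].
This gives a 10×30 integer matrix of rank 9; reducing to Smith normal form yields diagonal entries (1,1,1,1,1,1,1,1,1).

Boundary ∂_2: C_2 → C_1 maps a triangle to the signed sum of its edges. For instance
  ∂bdi = di − bi + bd,
  ∂adh = dh − ah + ad.
The resulting 30×20 matrix has rank 20, and its Smith normal form has invariant factors (1,1,1,1,1,1,1,1,1,1,1,1,1,1,1,1,1,1,1,2).

From H_k ≅ ker(∂_k) / im(∂_{k+1}) we obtain:

  H_0: rank C_0 − rank ∂_1 = 10 − 9 = 1, and the invariant factors of ∂_1 are all 1, so H_0 = Z.
  H_1: rank ker ∂_1 − rank ∂_2 = (30 − 9) − 20 = 1, and ∂_2 has invariant factor 2 > 1, so H_1 = Z ⊕ Z/2Z.
  H_2: rank ker ∂_2 − rank ∂_3 = (20 − 20) − 0 = 0, and there is no ∂_3, so H_2 = 0.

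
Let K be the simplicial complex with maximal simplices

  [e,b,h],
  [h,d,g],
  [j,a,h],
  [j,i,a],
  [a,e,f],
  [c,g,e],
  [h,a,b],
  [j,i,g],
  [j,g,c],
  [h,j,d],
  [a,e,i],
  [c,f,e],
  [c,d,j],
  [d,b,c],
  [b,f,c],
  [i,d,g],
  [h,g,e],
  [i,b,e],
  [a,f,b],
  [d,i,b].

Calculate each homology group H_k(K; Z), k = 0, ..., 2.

H_0 ≅ Z,  H_1 ≅ Z ⊕ Z/2,  H_2 = 0.

Fix the vertex order a < b < c < d < e < f < g < h < i < j and write every simplex with vertices in increasing order. Then dim K = 2 and the simplices of K are:

  0-simplices (10): a, b, c, d, e, f, g, h, i, j
  1-simplices (30): ab, ae, af, ah, ai, aj, bc, bd, be, bf, bh, bi, cd, ce, cf, cg, cj, dg, dh, di, dj, ef, eg, eh, ei, gh, gi, gj, hj, ij
  2-simplices (20): abf, abh, aef, aei, ahj, aij, bcd, bcf, bdi, beh, bei, cdj, cef, ceg, cgj, dgh, dgi, dhj, egh, gij

Hence C_0 ≅ Z^10, C_1 ≅ Z^30, C_2 ≅ Z^20.

The boundary map ∂_1: C_1 → C_0 sends each edge [p,q] (with p < q) to q − p. For instance
  ∂gj = j − g.
The 10×30 boundary matrix has rank 9 and Smith normal form diag(1,1,1,1,1,1,1,1,1).

Boundary ∂_2: C_2 → C_1 acts by ∂[p,q,r] = [q,r] − [p,r] + [p,q]. For instance
  ∂aij = ij − aj + ai,
  ∂cgj = gj − cj + cg.
The 30×20 boundary matrix has rank 20 and Smith normal form diag(1,1,1,1,1,1,1,1,1,1,1,1,1,1,1,1,1,1,1,2).

Now H_k = ker ∂_k / im ∂_{k+1}, so:

  H_0: rank C_0 − rank ∂_1 = 10 − 9 = 1, and the invariant factors of ∂_1 are all 1, so H_0 = Z.
  H_1: rank ker ∂_1 − rank ∂_2 = (30 − 9) − 20 = 1, and ∂_2 has invariant factor 2 > 1, so H_1 = Z ⊕ Z/2.
  H_2: rank ker ∂_2 − rank ∂_3 = (20 − 20) − 0 = 0, and there is no ∂_3, so H_2 = 0.

As a check, the Euler characteristic is 10 − 30 + 20 = 0, which agrees with 1 − 1 + 0 = 0.
(K is a triangulation of the Klein bottle.)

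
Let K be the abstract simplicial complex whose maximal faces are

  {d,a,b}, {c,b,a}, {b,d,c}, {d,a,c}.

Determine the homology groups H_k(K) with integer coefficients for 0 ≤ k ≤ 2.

H_0 = Z,  H_1 = 0,  H_2 = Z.

Fix the vertex order a < b < c < d and write every simplex with vertices in increasing order. Then dim K = 2 and the simplices of K are:

  0-simplices (4): a, b, c, d
  1-simplices (6): ab, ac, ad, bc, bd, cd
  2-simplices (4): abc, abd, acd, bcd

so the chain groups are C_0 ≅ Z^4, C_1 ≅ Z^6, C_2 ≅ Z^4.

Boundary ∂_1: C_1 → C_0 is given by ∂[p,q] = [q] − [p]. For instance
  ∂bc = c − b.
The 4×6 boundary matrix has rank 3 and Smith normal form diag(1,1,1).

∂_2: C_2 → C_1 maps a triangle to the signed sum of its edges. For instance
  ∂acd = cd − ad + ac,
  ∂abd = bd − ad + ab.
The 6×4 boundary matrix has rank 3 and Smith normal form diag(1,1,1).

From H_k ≅ ker(∂_k) / im(∂_{k+1}) we obtain:

  H_0: rank C_0 − rank ∂_1 = 4 − 3 = 1, and the invariant factors of ∂_1 are all 1, so H_0 ≅ Z.
  H_1: rank ker ∂_1 − rank ∂_2 = (6 − 3) − 3 = 0, and the invariant factors of ∂_2 are all 1, so H_1 ≅ 0.
  H_2: rank ker ∂_2 − rank ∂_3 = (4 − 3) − 0 = 1, and there is no ∂_3, so H_2 ≅ Z.

(K is a triangulation of the 2-sphere S^2.)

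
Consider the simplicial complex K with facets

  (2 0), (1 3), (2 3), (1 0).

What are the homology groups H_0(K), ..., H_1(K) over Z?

Take the total order 0 < 1 < 2 < 3 on the vertex set. Then K (dimension 1) consists of the simplices:

  0-simplices (4): [0], [1], [2], [3]
  1-simplices (4): [0,1], [0,2], [1,3], [2,3]

giving chain groups C_0 ≅ Z^4, C_1 ≅ Z^4.

∂_1: C_1 → C_0 maps an edge to its endpoints' difference, ∂[p,q] = q − p. For instance
  ∂[0,1] = [1] − [0].
The 4×4 boundary matrix has rank 3 and Smith normal form diag(1,1,1).

From H_k ≅ ker(∂_k) / im(∂_{k+1}) we obtain:

  H_0: rank C_0 − rank ∂_1 = 4 − 3 = 1, and the invariant factors of ∂_1 are all 1, so H_0 = Z.
  H_1: rank ker ∂_1 − rank ∂_2 = (4 − 3) − 0 = 1, and there is no ∂_2, so H_1 = Z.

H_0 = Z,  H_1 = Z.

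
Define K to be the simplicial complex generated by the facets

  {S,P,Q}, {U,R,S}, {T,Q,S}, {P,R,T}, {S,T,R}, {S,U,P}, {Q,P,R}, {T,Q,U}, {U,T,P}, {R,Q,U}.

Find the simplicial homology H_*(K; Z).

Fix the vertex order P < Q < R < S < T < U and write every simplex with vertices in increasing order. Then dim K = 2 and the simplices of K are:

  0-simplices (6): P, Q, R, S, T, U
  1-simplices (15): PQ, PR, PS, PT, PU, QR, QS, QT, QU, RS, RT, RU, ST, SU, TU
  2-simplices (10): PQR, PQS, PRT, PSU, PTU, QRU, QST, QTU, RST, RSU

so the chain groups are C_0 ≅ Z^6, C_1 ≅ Z^15, C_2 ≅ Z^10.

Boundary ∂_1: C_1 → C_0 maps an edge to its endpoints' difference, ∂[p,q] = q − p.
This gives a 6×15 integer matrix of rank 5; reducing to Smith normal form yields diagonal entries (1,1,1,1,1).

The boundary map ∂_2: C_2 → C_1 maps a triangle to the signed sum of its edges. For instance
  ∂RSU = SU − RU + RS,
  ∂PTU = TU − PU + PT.
This gives a 15×10 integer matrix of rank 10; reducing to Smith normal form yields diagonal entries (1,1,1,1,1,1,1,1,1,2).

Computing H_k = (kernel of ∂_k) / (image of ∂_{k+1}):

  H_0: rank C_0 − rank ∂_1 = 6 − 5 = 1, and the invariant factors of ∂_1 are all 1, so H_0 ≅ Z.
  H_1: rank ker ∂_1 − rank ∂_2 = (15 − 5) − 10 = 0, and ∂_2 has invariant factor 2 > 1, so H_1 ≅ Z/2.
  H_2: rank ker ∂_2 − rank ∂_3 = (10 − 10) − 0 = 0, and there is no ∂_3, so H_2 ≅ 0.

As a check, the Euler characteristic is 6 − 15 + 10 = 1, which agrees with 1 − 0 + 0 = 1.

H_0 = Z,  H_1 = Z/2,  H_2 = 0.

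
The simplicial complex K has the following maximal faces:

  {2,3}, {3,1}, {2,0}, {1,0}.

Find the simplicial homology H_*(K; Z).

H_0 = Z,  H_1 = Z.

K has 4 vertices, 4 edges.
rank ∂_0 = 0, rank ∂_1 = 3 ⇒ b_0 = 4 − 0 − 3 = 1; all invariant factors of ∂_1 are 1 so no torsion. So H_0 ≅ Z.
rank ∂_1 = 3, rank ∂_2 = 0 ⇒ b_1 = 4 − 3 − 0 = 1. So H_1 ≅ Z.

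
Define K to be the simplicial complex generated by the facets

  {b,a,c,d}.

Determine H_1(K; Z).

We work with the vertex ordering a < b < c < d. The simplices of K, each written with vertices in increasing order, are:

  0-simplices (4): a, b, c, d
  1-simplices (6): ab, ac, ad, bc, bd, cd
  2-simplices (4): abc, abd, acd, bcd
  3-simplices (1): abcd

giving chain groups C_0 ≅ Z^4, C_1 ≅ Z^6, C_2 ≅ Z^4, C_3 ≅ Z^1.

∂_1: C_1 → C_0 is given by ∂[p,q] = [q] − [p]. For instance
  ∂cd = d − c.
This gives a 4×6 integer matrix of rank 3; reducing to Smith normal form yields diagonal entries (1,1,1).

The boundary map ∂_2: C_2 → C_1 sends each 2-simplex [p,q,r] to [q,r] − [p,r] + [p,q]. For instance
  ∂abd = bd − ad + ab,
  ∂abc = bc − ac + ab.
The resulting 6×4 matrix has rank 3, and its Smith normal form has invariant factors (1,1,1).

The boundary map ∂_3: C_3 → C_2 sends each 3-simplex σ to the alternating sum Σ_i (−1)^i (σ with its i-th vertex removed). For instance
  ∂abcd = bcd − acd + abd − abc.
This gives a 4×1 integer matrix of rank 1; reducing to Smith normal form yields diagonal entries (1).

Now H_k = ker ∂_k / im ∂_{k+1}, so:

  H_1: rank ker ∂_1 − rank ∂_2 = (6 − 3) − 3 = 0, and the invariant factors of ∂_2 are all 1, so H_1 ≅ 0.

H_1 ≅ 0.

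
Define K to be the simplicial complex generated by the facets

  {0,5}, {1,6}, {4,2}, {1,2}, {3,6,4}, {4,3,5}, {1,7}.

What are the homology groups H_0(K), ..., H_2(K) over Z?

H_0 = Z,  H_1 = Z,  H_2 = 0.

We work with the vertex ordering 0 < 1 < 2 < 3 < 4 < 5 < 6 < 7. The simplices of K, each written with vertices in increasing order, are:

  0-simplices (8): [0], [1], [2], [3], [4], [5], [6], [7]
  1-simplices (10): [0,5], [1,2], [1,6], [1,7], [2,4], [3,4], [3,5], [3,6], [4,5], [4,6]
  2-simplices (2): [3,4,5], [3,4,6]

Hence C_0 ≅ Z^8, C_1 ≅ Z^10, C_2 ≅ Z^2.

The boundary map ∂_1: C_1 → C_0 is given by ∂[p,q] = [q] − [p]. For instance
  ∂[1,2] = [2] − [1].
This gives a 8×10 integer matrix of rank 7; reducing to Smith normal form yields diagonal entries (1,1,1,1,1,1,1).

Boundary ∂_2: C_2 → C_1 sends each 2-simplex [p,q,r] to [q,r] − [p,r] + [p,q]. For instance
  ∂[3,4,6] = [4,6] − [3,6] + [3,4],
  ∂[3,4,5] = [4,5] − [3,5] + [3,4].
The 10×2 boundary matrix has rank 2 and Smith normal form diag(1,1).

Now H_k = ker ∂_k / im ∂_{k+1}, so:

  H_0: rank C_0 − rank ∂_1 = 8 − 7 = 1, and the invariant factors of ∂_1 are all 1, so H_0 = Z.
  H_1: rank ker ∂_1 − rank ∂_2 = (10 − 7) − 2 = 1, and the invariant factors of ∂_2 are all 1, so H_1 = Z.
  H_2: rank ker ∂_2 − rank ∂_3 = (2 − 2) − 0 = 0, and there is no ∂_3, so H_2 = 0.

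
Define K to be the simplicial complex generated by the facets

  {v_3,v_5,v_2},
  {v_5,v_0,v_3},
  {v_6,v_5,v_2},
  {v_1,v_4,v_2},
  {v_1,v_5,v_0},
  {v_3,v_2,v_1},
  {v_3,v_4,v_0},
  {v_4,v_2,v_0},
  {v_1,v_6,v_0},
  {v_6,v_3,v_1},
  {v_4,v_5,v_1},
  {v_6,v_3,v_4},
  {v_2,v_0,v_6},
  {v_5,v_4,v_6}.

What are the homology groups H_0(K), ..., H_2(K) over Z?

H_0 ≅ Z,  H_1 ≅ Z^2,  H_2 ≅ Z.

Fix the vertex order v_0 < v_1 < v_2 < v_3 < v_4 < v_5 < v_6 and write every simplex with vertices in increasing order. Then dim K = 2 and the simplices of K are:

  0-simplices (7): [v_0], [v_1], [v_2], [v_3], [v_4], [v_5], [v_6]
  1-simplices (21): (21 of them)
  2-simplices (14): (14 of them)

so the chain groups are C_0 ≅ Z^7, C_1 ≅ Z^21, C_2 ≅ Z^14.

The boundary map ∂_1: C_1 → C_0 maps an edge to its endpoints' difference, ∂[p,q] = q − p. For instance
  ∂[v_2,v_4] = [v_4] − [v_2].
The resulting 7×21 matrix has rank 6, and its Smith normal form has invariant factors (1,1,1,1,1,1).

The boundary map ∂_2: C_2 → C_1 sends each 2-simplex [p,q,r] to [q,r] − [p,r] + [p,q]. For instance
  ∂[v_1,v_4,v_5] = [v_4,v_5] − [v_1,v_5] + [v_1,v_4],
  ∂[v_3,v_4,v_6] = [v_4,v_6] − [v_3,v_6] + [v_3,v_4].
This gives a 21×14 integer matrix of rank 13; reducing to Smith normal form yields diagonal entries (1,1,1,1,1,1,1,1,1,1,1,1,1).

Now H_k = ker ∂_k / im ∂_{k+1}, so:

  H_0: rank C_0 − rank ∂_1 = 7 − 6 = 1, and the invariant factors of ∂_1 are all 1, so H_0 = Z.
  H_1: rank ker ∂_1 − rank ∂_2 = (21 − 6) − 13 = 2, and the invariant factors of ∂_2 are all 1, so H_1 = Z^2.
  H_2: rank ker ∂_2 − rank ∂_3 = (14 − 13) − 0 = 1, and there is no ∂_3, so H_2 = Z.

As a check, the Euler characteristic is 7 − 21 + 14 = 0, which agrees with 1 − 2 + 1 = 0.
(K is a triangulation of the torus T^2.)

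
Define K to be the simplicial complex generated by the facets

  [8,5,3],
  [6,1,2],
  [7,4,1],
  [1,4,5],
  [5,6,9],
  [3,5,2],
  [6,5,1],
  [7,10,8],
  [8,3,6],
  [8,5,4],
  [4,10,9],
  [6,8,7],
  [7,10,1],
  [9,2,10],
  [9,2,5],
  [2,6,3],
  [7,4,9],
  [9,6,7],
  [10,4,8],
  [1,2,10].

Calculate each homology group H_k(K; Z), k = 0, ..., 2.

K has 10 vertices, 30 edges, 20 triangles.
rank ∂_0 = 0, rank ∂_1 = 9 ⇒ b_0 = 10 − 0 − 9 = 1; all invariant factors of ∂_1 are 1 so no torsion. So H_0 = Z.
rank ∂_1 = 9, rank ∂_2 = 20 ⇒ b_1 = 30 − 9 − 20 = 1; ∂_2 has invariant factor(s) [2] giving torsion. So H_1 = Z ⊕ Z/2Z.
rank ∂_2 = 20, rank ∂_3 = 0 ⇒ b_2 = 20 − 20 − 0 = 0. So H_2 = 0.

H_0 ≅ Z,  H_1 ≅ Z ⊕ Z/2Z,  H_2 = 0.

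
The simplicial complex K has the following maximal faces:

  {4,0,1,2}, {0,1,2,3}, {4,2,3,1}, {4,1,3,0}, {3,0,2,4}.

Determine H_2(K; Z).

H_2 ≅ 0.

We work with the vertex ordering 0 < 1 < 2 < 3 < 4. The simplices of K, each written with vertices in increasing order, are:

  0-simplices (5): [0], [1], [2], [3], [4]
  1-simplices (10): [0,1], [0,2], [0,3], [0,4], [1,2], [1,3], [1,4], [2,3], [2,4], [3,4]
  2-simplices (10): [0,1,2], [0,1,3], [0,1,4], [0,2,3], [0,2,4], [0,3,4], [1,2,3], [1,2,4], [1,3,4], [2,3,4]
  3-simplices (5): [0,1,2,3], [0,1,2,4], [0,1,3,4], [0,2,3,4], [1,2,3,4]

so the chain groups are C_0 ≅ Z^5, C_1 ≅ Z^10, C_2 ≅ Z^10, C_3 ≅ Z^5.

Boundary ∂_1: C_1 → C_0 maps an edge to its endpoints' difference, ∂[p,q] = q − p.
The resulting 5×10 matrix has rank 4, and its Smith normal form has invariant factors (1,1,1,1).

The boundary map ∂_2: C_2 → C_1 maps a triangle to the signed sum of its edges. For instance
  ∂[0,2,3] = [2,3] − [0,3] + [0,2],
  ∂[0,3,4] = [3,4] − [0,4] + [0,3].
This gives a 10×10 integer matrix of rank 6; reducing to Smith normal form yields diagonal entries (1,1,1,1,1,1).

∂_3: C_3 → C_2 sends each 3-simplex σ to the alternating sum Σ_i (−1)^i (σ with its i-th vertex removed). For instance
  ∂[0,1,2,4] = [1,2,4] − [0,2,4] + [0,1,4] − [0,1,2],
  ∂[1,2,3,4] = [2,3,4] − [1,3,4] + [1,2,4] − [1,2,3].
This gives a 10×5 integer matrix of rank 4; reducing to Smith normal form yields diagonal entries (1,1,1,1).

Computing H_k = (kernel of ∂_k) / (image of ∂_{k+1}):

  H_2: rank ker ∂_2 − rank ∂_3 = (10 − 6) − 4 = 0, and the invariant factors of ∂_3 are all 1, so H_2 = 0.

(K is a triangulation of the 3-sphere S^3.)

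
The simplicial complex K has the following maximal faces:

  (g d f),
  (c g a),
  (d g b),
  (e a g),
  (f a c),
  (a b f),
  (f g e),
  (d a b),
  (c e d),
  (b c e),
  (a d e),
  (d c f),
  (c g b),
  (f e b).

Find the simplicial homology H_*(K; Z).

H_0 ≅ Z,  H_1 ≅ Z^2,  H_2 ≅ Z.

Take the total order a < b < c < d < e < f < g on the vertex set. Then K (dimension 2) consists of the simplices:

  0-simplices (7): a, b, c, d, e, f, g
  1-simplices (21): ab, ac, ad, ae, af, ag, bc, bd, be, bf, bg, cd, ce, cf, cg, de, df, dg, ef, eg, fg
  2-simplices (14): abd, abf, acf, acg, ade, aeg, bce, bcg, bdg, bef, cde, cdf, dfg, efg

Hence C_0 ≅ Z^7, C_1 ≅ Z^21, C_2 ≅ Z^14.

The boundary map ∂_1: C_1 → C_0 is given by ∂[p,q] = [q] − [p]. For instance
  ∂eg = g − e.
As a 7×21 matrix over Z this has rank 6, with invariant factors (1,1,1,1,1,1).

The boundary map ∂_2: C_2 → C_1 acts by ∂[p,q,r] = [q,r] − [p,r] + [p,q]. For instance
  ∂acg = cg − ag + ac,
  ∂ade = de − ae + ad.
This gives a 21×14 integer matrix of rank 13; reducing to Smith normal form yields diagonal entries (1,1,1,1,1,1,1,1,1,1,1,1,1).

Now H_k = ker ∂_k / im ∂_{k+1}, so:

  H_0: rank C_0 − rank ∂_1 = 7 − 6 = 1, and the invariant factors of ∂_1 are all 1, so H_0 = Z.
  H_1: rank ker ∂_1 − rank ∂_2 = (21 − 6) − 13 = 2, and the invariant factors of ∂_2 are all 1, so H_1 = Z^2.
  H_2: rank ker ∂_2 − rank ∂_3 = (14 − 13) − 0 = 1, and there is no ∂_3, so H_2 = Z.

As a check, the Euler characteristic is 7 − 21 + 14 = 0, which agrees with 1 − 2 + 1 = 0.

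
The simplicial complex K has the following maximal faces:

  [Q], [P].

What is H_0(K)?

We work with the vertex ordering P < Q. The simplices of K, each written with vertices in increasing order, are:

  0-simplices (2): P, Q

Hence C_0 ≅ Z^2.

Reading off H_k = ker ∂_k / im ∂_{k+1}:

  H_0: rank C_0 − rank ∂_1 = 2 − 0 = 2, and there is no ∂_1, so H_0 = Z^2.

H_0 ≅ Z^2.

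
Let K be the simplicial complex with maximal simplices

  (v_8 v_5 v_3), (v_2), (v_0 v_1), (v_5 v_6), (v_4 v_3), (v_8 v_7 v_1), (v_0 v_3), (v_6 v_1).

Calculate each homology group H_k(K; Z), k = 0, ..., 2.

Take the total order v_0 < v_1 < v_2 < v_3 < v_4 < v_5 < v_6 < v_7 < v_8 on the vertex set. Then K (dimension 2) consists of the simplices:

  0-simplices (9): [v_0], [v_1], [v_2], [v_3], [v_4], [v_5], [v_6], [v_7], [v_8]
  1-simplices (11): [v_0,v_1], [v_0,v_3], [v_1,v_6], [v_1,v_7], [v_1,v_8], [v_3,v_4], [v_3,v_5], [v_3,v_8], [v_5,v_6], [v_5,v_8], [v_7,v_8]
  2-simplices (2): [v_1,v_7,v_8], [v_3,v_5,v_8]

giving chain groups C_0 ≅ Z^9, C_1 ≅ Z^11, C_2 ≅ Z^2.

∂_1: C_1 → C_0 sends each edge [p,q] (with p < q) to q − p. For instance
  ∂[v_0,v_3] = [v_3] − [v_0].
The 9×11 boundary matrix has rank 7 and Smith normal form diag(1,1,1,1,1,1,1).

∂_2: C_2 → C_1 acts by ∂[p,q,r] = [q,r] − [p,r] + [p,q]. For instance
  ∂[v_3,v_5,v_8] = [v_5,v_8] − [v_3,v_8] + [v_3,v_5],
  ∂[v_1,v_7,v_8] = [v_7,v_8] − [v_1,v_8] + [v_1,v_7].
The 11×2 boundary matrix has rank 2 and Smith normal form diag(1,1).

Computing H_k = (kernel of ∂_k) / (image of ∂_{k+1}):

  H_0: rank C_0 − rank ∂_1 = 9 − 7 = 2, and the invariant factors of ∂_1 are all 1, so H_0 = Z^2.
  H_1: rank ker ∂_1 − rank ∂_2 = (11 − 7) − 2 = 2, and the invariant factors of ∂_2 are all 1, so H_1 = Z^2.
  H_2: rank ker ∂_2 − rank ∂_3 = (2 − 2) − 0 = 0, and there is no ∂_3, so H_2 = 0.

As a check, the Euler characteristic is 9 − 11 + 2 = 0, which agrees with 2 − 2 + 0 = 0.

H_0 ≅ Z^2,  H_1 ≅ Z^2,  H_2 = 0.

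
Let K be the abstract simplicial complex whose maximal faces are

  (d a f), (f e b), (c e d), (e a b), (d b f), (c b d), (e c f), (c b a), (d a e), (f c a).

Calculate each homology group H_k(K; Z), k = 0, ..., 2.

H_0 ≅ Z,  H_1 ≅ Z/2,  H_2 = 0.

We work with the vertex ordering a < b < c < d < e < f. The simplices of K, each written with vertices in increasing order, are:

  0-simplices (6): a, b, c, d, e, f
  1-simplices (15): ab, ac, ad, ae, af, bc, bd, be, bf, cd, ce, cf, de, df, ef
  2-simplices (10): abc, abe, acf, ade, adf, bcd, bdf, bef, cde, cef

giving chain groups C_0 ≅ Z^6, C_1 ≅ Z^15, C_2 ≅ Z^10.

∂_1: C_1 → C_0 is given by ∂[p,q] = [q] − [p].
As a 6×15 matrix over Z this has rank 5, with invariant factors (1,1,1,1,1).

∂_2: C_2 → C_1 maps a triangle to the signed sum of its edges. For instance
  ∂cde = de − ce + cd,
  ∂abc = bc − ac + ab.
The resulting 15×10 matrix has rank 10, and its Smith normal form has invariant factors (1,1,1,1,1,1,1,1,1,2).

Computing H_k = (kernel of ∂_k) / (image of ∂_{k+1}):

  H_0: rank C_0 − rank ∂_1 = 6 − 5 = 1, and the invariant factors of ∂_1 are all 1, so H_0 ≅ Z.
  H_1: rank ker ∂_1 − rank ∂_2 = (15 − 5) − 10 = 0, and ∂_2 has invariant factor 2 > 1, so H_1 ≅ Z/2.
  H_2: rank ker ∂_2 − rank ∂_3 = (10 − 10) − 0 = 0, and there is no ∂_3, so H_2 ≅ 0.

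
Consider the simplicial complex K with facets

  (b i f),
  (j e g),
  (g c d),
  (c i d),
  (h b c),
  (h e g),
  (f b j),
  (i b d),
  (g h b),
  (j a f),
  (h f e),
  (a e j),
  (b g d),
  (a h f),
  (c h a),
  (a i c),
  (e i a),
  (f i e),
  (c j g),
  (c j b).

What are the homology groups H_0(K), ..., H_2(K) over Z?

We work with the vertex ordering a < b < c < d < e < f < g < h < i < j. The simplices of K, each written with vertices in increasing order, are:

  0-simplices (10): a, b, c, d, e, f, g, h, i, j
  1-simplices (30): ac, ae, af, ah, ai, aj, bc, bd, bf, bg, bh, bi, bj, cd, cg, ch, ci, cj, dg, di, ef, eg, eh, ei, ej, fh, fi, fj, gh, gj
  2-simplices (20): ach, aci, aei, aej, afh, afj, bch, bcj, bdg, bdi, bfi, bfj, bgh, cdg, cdi, cgj, efh, efi, egh, egj

giving chain groups C_0 ≅ Z^10, C_1 ≅ Z^30, C_2 ≅ Z^20.

∂_1: C_1 → C_0 is given by ∂[p,q] = [q] − [p]. For instance
  ∂eg = g − e.
This gives a 10×30 integer matrix of rank 9; reducing to Smith normal form yields diagonal entries (1,1,1,1,1,1,1,1,1).

The boundary map ∂_2: C_2 → C_1 maps a triangle to the signed sum of its edges. For instance
  ∂efi = fi − ei + ef,
  ∂bgh = gh − bh + bg.
The 30×20 boundary matrix has rank 20 and Smith normal form diag(1,1,1,1,1,1,1,1,1,1,1,1,1,1,1,1,1,1,1,2).

Reading off H_k = ker ∂_k / im ∂_{k+1}:

  H_0: rank C_0 − rank ∂_1 = 10 − 9 = 1, and the invariant factors of ∂_1 are all 1, so H_0 = Z.
  H_1: rank ker ∂_1 − rank ∂_2 = (30 − 9) − 20 = 1, and ∂_2 has invariant factor 2 > 1, so H_1 = Z ⊕ Z/2.
  H_2: rank ker ∂_2 − rank ∂_3 = (20 − 20) − 0 = 0, and there is no ∂_3, so H_2 = 0.

As a check, the Euler characteristic is 10 − 30 + 20 = 0, which agrees with 1 − 1 + 0 = 0.

H_0 = Z,  H_1 = Z ⊕ Z/2,  H_2 = 0.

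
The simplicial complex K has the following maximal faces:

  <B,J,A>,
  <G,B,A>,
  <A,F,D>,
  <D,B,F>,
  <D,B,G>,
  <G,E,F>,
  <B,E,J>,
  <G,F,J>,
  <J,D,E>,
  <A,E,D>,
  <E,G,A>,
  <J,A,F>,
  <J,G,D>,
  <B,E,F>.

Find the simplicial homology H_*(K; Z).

Take the total order A < B < D < E < F < G < J on the vertex set. Then K (dimension 2) consists of the simplices:

  0-simplices (7): A, B, D, E, F, G, J
  1-simplices (21): AB, AD, AE, AF, AG, AJ, BD, BE, BF, BG, BJ, DE, DF, DG, DJ, EF, EG, EJ, FG, FJ, GJ
  2-simplices (14): ABG, ABJ, ADE, ADF, AEG, AFJ, BDF, BDG, BEF, BEJ, DEJ, DGJ, EFG, FGJ

giving chain groups C_0 ≅ Z^7, C_1 ≅ Z^21, C_2 ≅ Z^14.

Boundary ∂_1: C_1 → C_0 is given by ∂[p,q] = [q] − [p].
The resulting 7×21 matrix has rank 6, and its Smith normal form has invariant factors (1,1,1,1,1,1).

∂_2: C_2 → C_1 maps a triangle to the signed sum of its edges. For instance
  ∂ABG = BG − AG + AB,
  ∂DGJ = GJ − DJ + DG.
This gives a 21×14 integer matrix of rank 13; reducing to Smith normal form yields diagonal entries (1,1,1,1,1,1,1,1,1,1,1,1,1).

Reading off H_k = ker ∂_k / im ∂_{k+1}:

  H_0: rank C_0 − rank ∂_1 = 7 − 6 = 1, and the invariant factors of ∂_1 are all 1, so H_0 ≅ Z.
  H_1: rank ker ∂_1 − rank ∂_2 = (21 − 6) − 13 = 2, and the invariant factors of ∂_2 are all 1, so H_1 ≅ Z^2.
  H_2: rank ker ∂_2 − rank ∂_3 = (14 − 13) − 0 = 1, and there is no ∂_3, so H_2 ≅ Z.

H_0 ≅ Z,  H_1 ≅ Z^2,  H_2 ≅ Z.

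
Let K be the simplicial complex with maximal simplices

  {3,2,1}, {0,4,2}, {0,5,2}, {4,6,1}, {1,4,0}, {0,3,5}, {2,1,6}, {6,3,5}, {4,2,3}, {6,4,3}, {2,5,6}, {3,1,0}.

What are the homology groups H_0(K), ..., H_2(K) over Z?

H_0 = Z,  H_1 = Z/2Z,  H_2 = 0.

Fix the vertex order 0 < 1 < 2 < 3 < 4 < 5 < 6 and write every simplex with vertices in increasing order. Then dim K = 2 and the simplices of K are:

  0-simplices (7): [0], [1], [2], [3], [4], [5], [6]
  1-simplices (18): [0,1], [0,2], [0,3], [0,4], [0,5], [1,2], [1,3], [1,4], [1,6], [2,3], [2,4], [2,5], [2,6], [3,4], [3,5], [3,6], [4,6], [5,6]
  2-simplices (12): [0,1,3], [0,1,4], [0,2,4], [0,2,5], [0,3,5], [1,2,3], [1,2,6], [1,4,6], [2,3,4], [2,5,6], [3,4,6], [3,5,6]

Hence C_0 ≅ Z^7, C_1 ≅ Z^18, C_2 ≅ Z^12.

Boundary ∂_1: C_1 → C_0 is given by ∂[p,q] = [q] − [p]. For instance
  ∂[0,1] = [1] − [0].
As a 7×18 matrix over Z this has rank 6, with invariant factors (1,1,1,1,1,1).

Boundary ∂_2: C_2 → C_1 maps a triangle to the signed sum of its edges. For instance
  ∂[0,3,5] = [3,5] − [0,5] + [0,3],
  ∂[0,2,5] = [2,5] − [0,5] + [0,2].
The resulting 18×12 matrix has rank 12, and its Smith normal form has invariant factors (1,1,1,1,1,1,1,1,1,1,1,2).

Computing H_k = (kernel of ∂_k) / (image of ∂_{k+1}):

  H_0: rank C_0 − rank ∂_1 = 7 − 6 = 1, and the invariant factors of ∂_1 are all 1, so H_0 ≅ Z.
  H_1: rank ker ∂_1 − rank ∂_2 = (18 − 6) − 12 = 0, and ∂_2 has invariant factor 2 > 1, so H_1 ≅ Z/2Z.
  H_2: rank ker ∂_2 − rank ∂_3 = (12 − 12) − 0 = 0, and there is no ∂_3, so H_2 ≅ 0.

As a check, the Euler characteristic is 7 − 18 + 12 = 1, which agrees with 1 − 0 + 0 = 1.
(K is a triangulation of the real projective plane RP^2.)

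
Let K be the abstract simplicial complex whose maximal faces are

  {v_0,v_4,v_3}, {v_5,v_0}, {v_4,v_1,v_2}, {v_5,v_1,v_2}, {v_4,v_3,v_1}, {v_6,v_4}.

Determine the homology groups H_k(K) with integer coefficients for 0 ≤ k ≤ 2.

Fix the vertex order v_0 < v_1 < v_2 < v_3 < v_4 < v_5 < v_6 and write every simplex with vertices in increasing order. Then dim K = 2 and the simplices of K are:

  0-simplices (7): [v_0], [v_1], [v_2], [v_3], [v_4], [v_5], [v_6]
  1-simplices (11): [v_0,v_3], [v_0,v_4], [v_0,v_5], [v_1,v_2], [v_1,v_3], [v_1,v_4], [v_1,v_5], [v_2,v_4], [v_2,v_5], [v_3,v_4], [v_4,v_6]
  2-simplices (4): [v_0,v_3,v_4], [v_1,v_2,v_4], [v_1,v_2,v_5], [v_1,v_3,v_4]

so the chain groups are C_0 ≅ Z^7, C_1 ≅ Z^11, C_2 ≅ Z^4.

Boundary ∂_1: C_1 → C_0 sends each edge [p,q] (with p < q) to q − p.
The 7×11 boundary matrix has rank 6 and Smith normal form diag(1,1,1,1,1,1).

∂_2: C_2 → C_1 acts by ∂[p,q,r] = [q,r] − [p,r] + [p,q]. For instance
  ∂[v_1,v_2,v_5] = [v_2,v_5] − [v_1,v_5] + [v_1,v_2],
  ∂[v_1,v_2,v_4] = [v_2,v_4] − [v_1,v_4] + [v_1,v_2].
This gives a 11×4 integer matrix of rank 4; reducing to Smith normal form yields diagonal entries (1,1,1,1).

Reading off H_k = ker ∂_k / im ∂_{k+1}:

  H_0: rank C_0 − rank ∂_1 = 7 − 6 = 1, and the invariant factors of ∂_1 are all 1, so H_0 = Z.
  H_1: rank ker ∂_1 − rank ∂_2 = (11 − 6) − 4 = 1, and the invariant factors of ∂_2 are all 1, so H_1 = Z.
  H_2: rank ker ∂_2 − rank ∂_3 = (4 − 4) − 0 = 0, and there is no ∂_3, so H_2 = 0.

As a check, the Euler characteristic is 7 − 11 + 4 = 0, which agrees with 1 − 1 + 0 = 0.

H_0 = Z,  H_1 = Z,  H_2 = 0.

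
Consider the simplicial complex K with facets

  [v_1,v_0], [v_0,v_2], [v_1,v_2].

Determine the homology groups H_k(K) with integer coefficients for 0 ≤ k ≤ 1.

H_0 = Z,  H_1 = Z.

We work with the vertex ordering v_0 < v_1 < v_2. The simplices of K, each written with vertices in increasing order, are:

  0-simplices (3): [v_0], [v_1], [v_2]
  1-simplices (3): [v_0,v_1], [v_0,v_2], [v_1,v_2]

giving chain groups C_0 ≅ Z^3, C_1 ≅ Z^3.

The boundary map ∂_1: C_1 → C_0 sends each edge [p,q] (with p < q) to q − p. For instance
  ∂[v_0,v_2] = [v_2] − [v_0].
The 3×3 boundary matrix has rank 2 and Smith normal form diag(1,1).

Reading off H_k = ker ∂_k / im ∂_{k+1}:

  H_0: rank C_0 − rank ∂_1 = 3 − 2 = 1, and the invariant factors of ∂_1 are all 1, so H_0 = Z.
  H_1: rank ker ∂_1 − rank ∂_2 = (3 − 2) − 0 = 1, and there is no ∂_2, so H_1 = Z.

As a check, the Euler characteristic is 3 − 3 = 0, which agrees with 1 − 1 = 0.
(K is a triangulation of the circle S^1.)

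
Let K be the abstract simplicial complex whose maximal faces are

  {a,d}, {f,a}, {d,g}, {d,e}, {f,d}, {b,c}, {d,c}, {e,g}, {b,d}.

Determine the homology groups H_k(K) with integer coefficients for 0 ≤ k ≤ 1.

H_0 ≅ Z,  H_1 ≅ Z^3.

We work with the vertex ordering a < b < c < d < e < f < g. The simplices of K, each written with vertices in increasing order, are:

  0-simplices (7): a, b, c, d, e, f, g
  1-simplices (9): ad, af, bc, bd, cd, de, df, dg, eg

so the chain groups are C_0 ≅ Z^7, C_1 ≅ Z^9.

The boundary map ∂_1: C_1 → C_0 is given by ∂[p,q] = [q] − [p]. For instance
  ∂bd = d − b.
As a 7×9 matrix over Z this has rank 6, with invariant factors (1,1,1,1,1,1).

Reading off H_k = ker ∂_k / im ∂_{k+1}:

  H_0: rank C_0 − rank ∂_1 = 7 − 6 = 1, and the invariant factors of ∂_1 are all 1, so H_0 ≅ Z.
  H_1: rank ker ∂_1 − rank ∂_2 = (9 − 6) − 0 = 3, and there is no ∂_2, so H_1 ≅ Z^3.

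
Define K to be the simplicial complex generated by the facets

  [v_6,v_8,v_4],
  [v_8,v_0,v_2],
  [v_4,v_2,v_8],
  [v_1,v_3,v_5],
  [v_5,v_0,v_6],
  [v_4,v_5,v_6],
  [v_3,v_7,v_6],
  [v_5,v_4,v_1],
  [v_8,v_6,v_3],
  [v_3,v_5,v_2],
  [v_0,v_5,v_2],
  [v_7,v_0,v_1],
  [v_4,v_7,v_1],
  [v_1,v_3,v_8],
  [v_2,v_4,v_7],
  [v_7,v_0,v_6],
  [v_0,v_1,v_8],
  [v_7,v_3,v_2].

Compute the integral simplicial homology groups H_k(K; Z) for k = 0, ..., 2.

K has 9 vertices, 27 edges, 18 triangles.
rank ∂_0 = 0, rank ∂_1 = 8 ⇒ b_0 = 9 − 0 − 8 = 1; all invariant factors of ∂_1 are 1 so no torsion. So H_0 ≅ Z.
rank ∂_1 = 8, rank ∂_2 = 17 ⇒ b_1 = 27 − 8 − 17 = 2; all invariant factors of ∂_2 are 1 so no torsion. So H_1 ≅ Z^2.
rank ∂_2 = 17, rank ∂_3 = 0 ⇒ b_2 = 18 − 17 − 0 = 1. So H_2 ≅ Z.

H_0 ≅ Z,  H_1 ≅ Z^2,  H_2 ≅ Z.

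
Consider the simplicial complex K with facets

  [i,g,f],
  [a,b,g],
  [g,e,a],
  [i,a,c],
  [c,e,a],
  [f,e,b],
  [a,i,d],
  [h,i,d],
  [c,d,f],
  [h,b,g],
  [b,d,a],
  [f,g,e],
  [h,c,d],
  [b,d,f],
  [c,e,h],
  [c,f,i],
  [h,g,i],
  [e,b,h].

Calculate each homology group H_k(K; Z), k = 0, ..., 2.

Fix the vertex order a < b < c < d < e < f < g < h < i and write every simplex with vertices in increasing order. Then dim K = 2 and the simplices of K are:

  0-simplices (9): a, b, c, d, e, f, g, h, i
  1-simplices (27): ab, ac, ad, ae, ag, ai, bd, be, bf, bg, bh, cd, ce, cf, ch, ci, df, dh, di, ef, eg, eh, fg, fi, gh, gi, hi
  2-simplices (18): abd, abg, ace, aci, adi, aeg, bdf, bef, beh, bgh, cdf, cdh, ceh, cfi, dhi, efg, fgi, ghi

Hence C_0 ≅ Z^9, C_1 ≅ Z^27, C_2 ≅ Z^18.

∂_1: C_1 → C_0 is given by ∂[p,q] = [q] − [p]. For instance
  ∂cf = f − c.
This gives a 9×27 integer matrix of rank 8; reducing to Smith normal form yields diagonal entries (1,1,1,1,1,1,1,1).

Boundary ∂_2: C_2 → C_1 acts by ∂[p,q,r] = [q,r] − [p,r] + [p,q]. For instance
  ∂cdf = df − cf + cd,
  ∂cdh = dh − ch + cd.
The resulting 27×18 matrix has rank 18, and its Smith normal form has invariant factors (1,1,1,1,1,1,1,1,1,1,1,1,1,1,1,1,1,2).

Computing H_k = (kernel of ∂_k) / (image of ∂_{k+1}):

  H_0: rank C_0 − rank ∂_1 = 9 − 8 = 1, and the invariant factors of ∂_1 are all 1, so H_0 ≅ Z.
  H_1: rank ker ∂_1 − rank ∂_2 = (27 − 8) − 18 = 1, and ∂_2 has invariant factor 2 > 1, so H_1 ≅ Z ⊕ Z/2.
  H_2: rank ker ∂_2 − rank ∂_3 = (18 − 18) − 0 = 0, and there is no ∂_3, so H_2 ≅ 0.

As a check, the Euler characteristic is 9 − 27 + 18 = 0, which agrees with 1 − 1 + 0 = 0.

H_0 = Z,  H_1 = Z ⊕ Z/2,  H_2 = 0.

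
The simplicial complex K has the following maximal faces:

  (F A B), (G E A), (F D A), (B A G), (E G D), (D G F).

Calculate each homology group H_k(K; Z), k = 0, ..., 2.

K has 6 vertices, 12 edges, 6 triangles.
rank ∂_0 = 0, rank ∂_1 = 5 ⇒ b_0 = 6 − 0 − 5 = 1; all invariant factors of ∂_1 are 1 so no torsion. So H_0 = Z.
rank ∂_1 = 5, rank ∂_2 = 6 ⇒ b_1 = 12 − 5 − 6 = 1; all invariant factors of ∂_2 are 1 so no torsion. So H_1 = Z.
rank ∂_2 = 6, rank ∂_3 = 0 ⇒ b_2 = 6 − 6 − 0 = 0. So H_2 = 0.

H_0 = Z,  H_1 = Z,  H_2 = 0.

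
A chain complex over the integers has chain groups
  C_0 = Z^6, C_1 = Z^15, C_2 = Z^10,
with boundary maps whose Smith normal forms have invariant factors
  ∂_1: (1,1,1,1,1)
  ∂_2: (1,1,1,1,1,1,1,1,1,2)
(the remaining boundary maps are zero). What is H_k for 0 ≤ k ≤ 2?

H_0: b_0 = 6 − 0 − 5 = 1; torsion from ∂_1 factors > 1: none. So H_0 = Z.
H_1: b_1 = 15 − 5 − 10 = 0; torsion from ∂_2 factors > 1: [2]. So H_1 = Z/2.
H_2: b_2 = 10 − 10 − 0 = 0; torsion from ∂_3 factors > 1: none. So H_2 = 0.

H_0 = Z,  H_1 = Z/2,  H_2 = 0.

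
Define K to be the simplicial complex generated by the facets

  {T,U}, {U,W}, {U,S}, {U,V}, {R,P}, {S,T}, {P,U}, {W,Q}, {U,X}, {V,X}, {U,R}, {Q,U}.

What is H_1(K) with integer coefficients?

H_1 ≅ Z^4.

Order the vertices as P < Q < R < S < T < U < V < W < X. Listing each simplex with vertices in this order, K has dimension 1 with simplices:

  0-simplices (9): P, Q, R, S, T, U, V, W, X
  1-simplices (12): PR, PU, QU, QW, RU, ST, SU, TU, UV, UW, UX, VX

giving chain groups C_0 ≅ Z^9, C_1 ≅ Z^12.

The boundary map ∂_1: C_1 → C_0 is given by ∂[p,q] = [q] − [p].
This gives a 9×12 integer matrix of rank 8; reducing to Smith normal form yields diagonal entries (1,1,1,1,1,1,1,1).

Now H_k = ker ∂_k / im ∂_{k+1}, so:

  H_1: rank ker ∂_1 − rank ∂_2 = (12 − 8) − 0 = 4, and there is no ∂_2, so H_1 = Z^4.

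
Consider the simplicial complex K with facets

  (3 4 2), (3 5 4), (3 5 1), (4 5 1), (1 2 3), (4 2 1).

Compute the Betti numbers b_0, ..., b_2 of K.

Take the total order 1 < 2 < 3 < 4 < 5 on the vertex set. Then K (dimension 2) consists of the simplices:

  0-simplices (5): [1], [2], [3], [4], [5]
  1-simplices (9): [1,2], [1,3], [1,4], [1,5], [2,3], [2,4], [3,4], [3,5], [4,5]
  2-simplices (6): [1,2,3], [1,2,4], [1,3,5], [1,4,5], [2,3,4], [3,4,5]

Hence C_0 ≅ Z^5, C_1 ≅ Z^9, C_2 ≅ Z^6.

∂_1: C_1 → C_0 sends each edge [p,q] (with p < q) to q − p.
The resulting 5×9 matrix has rank 4, and its Smith normal form has invariant factors (1,1,1,1).

The boundary map ∂_2: C_2 → C_1 sends each 2-simplex [p,q,r] to [q,r] − [p,r] + [p,q]. For instance
  ∂[2,3,4] = [3,4] − [2,4] + [2,3],
  ∂[3,4,5] = [4,5] − [3,5] + [3,4].
The 9×6 boundary matrix has rank 5 and Smith normal form diag(1,1,1,1,1).

Reading off H_k = ker ∂_k / im ∂_{k+1}:

  H_0: rank C_0 − rank ∂_1 = 5 − 4 = 1, and the invariant factors of ∂_1 are all 1, so H_0 ≅ Z.
  H_1: rank ker ∂_1 − rank ∂_2 = (9 − 4) − 5 = 0, and the invariant factors of ∂_2 are all 1, so H_1 ≅ 0.
  H_2: rank ker ∂_2 − rank ∂_3 = (6 − 5) − 0 = 1, and there is no ∂_3, so H_2 ≅ Z.

Hence the Betti numbers are b_0 = 1, b_1 = 0, b_2 = 1.

b_0 = 1, b_1 = 0, b_2 = 1.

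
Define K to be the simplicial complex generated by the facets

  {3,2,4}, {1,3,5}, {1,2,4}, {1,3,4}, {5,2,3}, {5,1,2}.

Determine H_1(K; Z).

H_1 = 0.

Take the total order 1 < 2 < 3 < 4 < 5 on the vertex set. Then K (dimension 2) consists of the simplices:

  0-simplices (5): [1], [2], [3], [4], [5]
  1-simplices (9): [1,2], [1,3], [1,4], [1,5], [2,3], [2,4], [2,5], [3,4], [3,5]
  2-simplices (6): [1,2,4], [1,2,5], [1,3,4], [1,3,5], [2,3,4], [2,3,5]

giving chain groups C_0 ≅ Z^5, C_1 ≅ Z^9, C_2 ≅ Z^6.

The boundary map ∂_1: C_1 → C_0 maps an edge to its endpoints' difference, ∂[p,q] = q − p. For instance
  ∂[3,5] = [5] − [3].
As a 5×9 matrix over Z this has rank 4, with invariant factors (1,1,1,1).

The boundary map ∂_2: C_2 → C_1 sends each 2-simplex [p,q,r] to [q,r] − [p,r] + [p,q]. For instance
  ∂[2,3,4] = [3,4] − [2,4] + [2,3],
  ∂[1,2,4] = [2,4] − [1,4] + [1,2].
The 9×6 boundary matrix has rank 5 and Smith normal form diag(1,1,1,1,1).

From H_k ≅ ker(∂_k) / im(∂_{k+1}) we obtain:

  H_1: rank ker ∂_1 − rank ∂_2 = (9 − 4) − 5 = 0, and the invariant factors of ∂_2 are all 1, so H_1 ≅ 0.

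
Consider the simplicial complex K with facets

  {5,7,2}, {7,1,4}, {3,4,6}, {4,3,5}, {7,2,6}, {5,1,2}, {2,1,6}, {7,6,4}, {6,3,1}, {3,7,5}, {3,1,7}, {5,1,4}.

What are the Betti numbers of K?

Fix the vertex order 1 < 2 < 3 < 4 < 5 < 6 < 7 and write every simplex with vertices in increasing order. Then dim K = 2 and the simplices of K are:

  0-simplices (7): [1], [2], [3], [4], [5], [6], [7]
  1-simplices (18): [1,2], [1,3], [1,4], [1,5], [1,6], [1,7], [2,5], [2,6], [2,7], [3,4], [3,5], [3,6], [3,7], [4,5], [4,6], [4,7], [5,7], [6,7]
  2-simplices (12): [1,2,5], [1,2,6], [1,3,6], [1,3,7], [1,4,5], [1,4,7], [2,5,7], [2,6,7], [3,4,5], [3,4,6], [3,5,7], [4,6,7]

so the chain groups are C_0 ≅ Z^7, C_1 ≅ Z^18, C_2 ≅ Z^12.

Boundary ∂_1: C_1 → C_0 is given by ∂[p,q] = [q] − [p]. For instance
  ∂[2,5] = [5] − [2].
The resulting 7×18 matrix has rank 6, and its Smith normal form has invariant factors (1,1,1,1,1,1).

∂_2: C_2 → C_1 maps a triangle to the signed sum of its edges. For instance
  ∂[1,3,7] = [3,7] − [1,7] + [1,3],
  ∂[3,4,6] = [4,6] − [3,6] + [3,4].
The 18×12 boundary matrix has rank 12 and Smith normal form diag(1,1,1,1,1,1,1,1,1,1,1,2).

Now H_k = ker ∂_k / im ∂_{k+1}, so:

  H_0: rank C_0 − rank ∂_1 = 7 − 6 = 1, and the invariant factors of ∂_1 are all 1, so H_0 = Z.
  H_1: rank ker ∂_1 − rank ∂_2 = (18 − 6) − 12 = 0, and ∂_2 has invariant factor 2 > 1, so H_1 = Z/2Z.
  H_2: rank ker ∂_2 − rank ∂_3 = (12 − 12) − 0 = 0, and there is no ∂_3, so H_2 = 0.

Hence the Betti numbers are b_0 = 1, b_1 = 0, b_2 = 0.

b_0 = 1, b_1 = 0, b_2 = 0.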